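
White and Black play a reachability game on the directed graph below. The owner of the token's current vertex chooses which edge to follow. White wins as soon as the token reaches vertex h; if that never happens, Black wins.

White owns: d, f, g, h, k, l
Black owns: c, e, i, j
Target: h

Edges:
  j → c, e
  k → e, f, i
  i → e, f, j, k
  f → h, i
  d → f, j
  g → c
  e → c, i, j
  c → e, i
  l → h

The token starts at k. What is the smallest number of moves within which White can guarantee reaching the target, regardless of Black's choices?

A0 = {h}
A1: add {f, l} — f (White) has f→h; l (White) has l→h.
A2: add {d, k} — d (White) has d→f; k (White) has k→f.
A3 = A2; e.g. c (Black) can still go to e. Fixed point.
k enters the attractor at level 2, so White can force the target in 2 moves from there.

2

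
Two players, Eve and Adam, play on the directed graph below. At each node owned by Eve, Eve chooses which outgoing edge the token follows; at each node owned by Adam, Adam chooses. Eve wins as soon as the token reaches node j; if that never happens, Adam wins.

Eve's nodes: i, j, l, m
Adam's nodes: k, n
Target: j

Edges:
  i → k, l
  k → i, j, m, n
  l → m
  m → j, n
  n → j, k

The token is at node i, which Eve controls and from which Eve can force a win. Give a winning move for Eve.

l

A0 = {j}
A1: add {m} — m (Eve) has m→j.
A2: add {l} — l (Eve) has l→m.
A3: add {i} — i (Eve) has i→l.
A4 = A3; e.g. k (Adam) can still go to n. Fixed point.
From i, successor l is in the attractor (rank 2); the other successor k is not.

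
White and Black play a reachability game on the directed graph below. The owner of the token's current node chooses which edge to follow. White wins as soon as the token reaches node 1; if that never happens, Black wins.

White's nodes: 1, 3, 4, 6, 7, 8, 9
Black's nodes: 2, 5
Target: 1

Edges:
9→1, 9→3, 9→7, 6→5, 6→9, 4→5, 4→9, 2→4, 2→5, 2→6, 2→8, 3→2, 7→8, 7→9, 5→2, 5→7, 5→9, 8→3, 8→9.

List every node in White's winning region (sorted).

A0 = {1}
A1: add {9} — 9 (White) has 9→1.
A2: add {4, 6, 7, 8} — 4 (White) has 4→9; 6 (White) has 6→9; 7 (White) has 7→9; 8 (White) has 8→9.
A3 = A2; e.g. 2 (Black) can still go to 5. Fixed point.
White's winning region = {1, 4, 6, 7, 8, 9}.

1, 4, 6, 7, 8, 9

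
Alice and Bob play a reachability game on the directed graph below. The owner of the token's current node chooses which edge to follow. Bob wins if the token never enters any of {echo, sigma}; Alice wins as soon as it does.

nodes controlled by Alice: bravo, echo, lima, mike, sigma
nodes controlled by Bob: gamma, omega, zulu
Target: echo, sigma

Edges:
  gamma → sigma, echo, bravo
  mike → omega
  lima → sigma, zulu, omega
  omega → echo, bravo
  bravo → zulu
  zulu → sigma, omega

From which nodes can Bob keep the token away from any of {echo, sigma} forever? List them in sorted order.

A0 = {echo, sigma}
A1: add {lima} — lima (Alice) has lima→sigma.
A2 = A1; e.g. gamma (Bob) can still go to bravo. Fixed point.
Alice's attractor = {echo, lima, sigma}; Bob avoids the target exactly from the complement.

bravo, gamma, mike, omega, zulu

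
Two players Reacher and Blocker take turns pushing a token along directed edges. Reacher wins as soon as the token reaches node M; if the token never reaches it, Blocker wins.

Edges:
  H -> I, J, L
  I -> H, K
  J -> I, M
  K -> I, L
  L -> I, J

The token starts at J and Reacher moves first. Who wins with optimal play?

Reacher

Track states (vertex, player-to-move).
A0 = {(M,Reacher), (M,Blocker)}
A1: add {(J,Reacher)}.
(J,Reacher) ∈ A1 ⇒ Reacher forces the target.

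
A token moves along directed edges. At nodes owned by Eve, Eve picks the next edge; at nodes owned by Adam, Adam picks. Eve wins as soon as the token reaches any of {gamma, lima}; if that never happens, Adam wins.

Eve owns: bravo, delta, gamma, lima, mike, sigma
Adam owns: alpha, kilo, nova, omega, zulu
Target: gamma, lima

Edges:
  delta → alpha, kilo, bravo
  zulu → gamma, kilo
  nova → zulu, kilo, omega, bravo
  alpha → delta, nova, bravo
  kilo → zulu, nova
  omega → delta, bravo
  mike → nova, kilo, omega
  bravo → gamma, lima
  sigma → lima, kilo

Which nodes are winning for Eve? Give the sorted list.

A0 = {gamma, lima}
A1: add {bravo, sigma} — bravo (Eve) has bravo→gamma; sigma (Eve) has sigma→lima.
A2: add {delta} — delta (Eve) has delta→bravo.
A3: add {omega} — omega (Adam): all of {delta, bravo} already in.
A4: add {mike} — mike (Eve) has mike→omega.
A5 = A4; e.g. zulu (Adam) can still go to kilo. Fixed point.
Eve's winning region = {bravo, delta, gamma, lima, mike, omega, sigma}.

bravo, delta, gamma, lima, mike, omega, sigma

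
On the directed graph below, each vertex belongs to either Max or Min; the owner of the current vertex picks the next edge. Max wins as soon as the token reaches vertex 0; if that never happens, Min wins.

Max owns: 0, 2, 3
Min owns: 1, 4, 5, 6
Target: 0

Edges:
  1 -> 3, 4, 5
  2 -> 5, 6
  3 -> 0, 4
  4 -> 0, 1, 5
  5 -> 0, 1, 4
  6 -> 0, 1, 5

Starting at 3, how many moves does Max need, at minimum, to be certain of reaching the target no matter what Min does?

1

A0 = {0}
A1: add {3} — 3 (Max) has 3→0.
A2 = A1; e.g. 1 (Min) can still go to 4. Fixed point.
3 enters the attractor at level 1, so Max can force the target in 1 move from there.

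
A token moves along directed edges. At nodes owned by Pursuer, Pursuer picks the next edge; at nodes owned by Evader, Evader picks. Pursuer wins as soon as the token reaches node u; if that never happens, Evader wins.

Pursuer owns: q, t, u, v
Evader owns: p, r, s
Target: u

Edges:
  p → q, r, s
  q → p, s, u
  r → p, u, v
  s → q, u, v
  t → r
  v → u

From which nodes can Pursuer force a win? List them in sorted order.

q, s, u, v

A0 = {u}
A1: add {q, v} — q (Pursuer) has q→u; v (Pursuer) has v→u.
A2: add {s} — s (Evader): all of {q, u, v} already in.
A3 = A2; e.g. p (Evader) can still go to r. Fixed point.
Pursuer's winning region = {q, s, u, v}.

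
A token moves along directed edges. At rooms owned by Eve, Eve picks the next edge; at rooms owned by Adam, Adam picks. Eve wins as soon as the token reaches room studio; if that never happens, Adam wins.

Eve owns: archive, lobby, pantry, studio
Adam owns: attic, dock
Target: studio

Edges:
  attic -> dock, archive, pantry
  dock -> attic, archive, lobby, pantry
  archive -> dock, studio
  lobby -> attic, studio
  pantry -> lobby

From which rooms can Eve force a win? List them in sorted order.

A0 = {studio}
A1: add {archive, lobby} — archive (Eve) has archive→studio; lobby (Eve) has lobby→studio.
A2: add {pantry} — pantry (Eve) has pantry→lobby.
A3 = A2; e.g. attic (Adam) can still go to dock. Fixed point.
Eve's winning region = {archive, lobby, pantry, studio}.

archive, lobby, pantry, studio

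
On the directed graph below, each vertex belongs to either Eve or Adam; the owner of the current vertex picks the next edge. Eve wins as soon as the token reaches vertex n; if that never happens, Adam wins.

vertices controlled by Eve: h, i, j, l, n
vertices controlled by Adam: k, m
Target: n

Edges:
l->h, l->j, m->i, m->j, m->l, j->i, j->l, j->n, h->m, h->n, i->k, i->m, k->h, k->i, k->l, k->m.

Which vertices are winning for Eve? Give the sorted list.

A0 = {n}
A1: add {h, j} — h (Eve) has h→n; j (Eve) has j→n.
A2: add {l} — l (Eve) has l→h.
A3 = A2; e.g. i (Eve) has no edge into A2. Fixed point.
Eve's winning region = {h, j, l, n}.

h, j, l, n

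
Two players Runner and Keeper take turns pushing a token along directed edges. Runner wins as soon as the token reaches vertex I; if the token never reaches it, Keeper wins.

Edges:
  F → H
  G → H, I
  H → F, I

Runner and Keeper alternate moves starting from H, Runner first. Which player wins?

Track states (vertex, player-to-move).
A0 = {(I,Runner), (I,Keeper)}
A1: add {(G,Runner), (H,Runner)}.
(H,Runner) ∈ A1 ⇒ Runner forces the target.

Runner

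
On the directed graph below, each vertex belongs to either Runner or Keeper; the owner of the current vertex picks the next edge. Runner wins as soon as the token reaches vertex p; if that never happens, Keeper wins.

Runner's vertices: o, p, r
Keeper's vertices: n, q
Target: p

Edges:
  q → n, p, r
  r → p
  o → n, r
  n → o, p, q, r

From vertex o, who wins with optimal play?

A0 = {p}
A1: add {r} — r (Runner) has r→p.
A2: add {o} — o (Runner) has o→r.
A3 = A2; e.g. n (Keeper) can still go to q. Fixed point.
o ∈ A2, so Runner can force the target.

Runner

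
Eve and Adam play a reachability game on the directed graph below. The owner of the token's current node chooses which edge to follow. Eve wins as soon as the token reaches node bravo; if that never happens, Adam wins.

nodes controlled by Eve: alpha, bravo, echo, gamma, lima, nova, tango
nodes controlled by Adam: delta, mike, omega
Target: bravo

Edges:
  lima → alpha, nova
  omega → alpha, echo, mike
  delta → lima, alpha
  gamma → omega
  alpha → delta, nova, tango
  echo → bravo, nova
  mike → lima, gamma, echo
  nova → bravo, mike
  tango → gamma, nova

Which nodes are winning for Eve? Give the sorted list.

A0 = {bravo}
A1: add {echo, nova} — echo (Eve) has echo→bravo; nova (Eve) has nova→bravo.
A2: add {alpha, lima, tango} — lima (Eve) has lima→nova; alpha (Eve) has alpha→nova; tango (Eve) has tango→nova.
A3: add {delta} — delta (Adam): all of {lima, alpha} already in.
A4 = A3; e.g. omega (Adam) can still go to mike. Fixed point.
Eve's winning region = {alpha, bravo, delta, echo, lima, nova, tango}.

alpha, bravo, delta, echo, lima, nova, tango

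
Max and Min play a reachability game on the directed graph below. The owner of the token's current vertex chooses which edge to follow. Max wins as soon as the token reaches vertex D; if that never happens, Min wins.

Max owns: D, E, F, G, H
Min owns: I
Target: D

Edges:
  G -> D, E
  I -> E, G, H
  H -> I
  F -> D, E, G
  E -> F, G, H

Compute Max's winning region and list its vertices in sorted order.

D, E, F, G

A0 = {D}
A1: add {F, G} — F (Max) has F→D; G (Max) has G→D.
A2: add {E} — E (Max) has E→F.
A3 = A2; e.g. H (Max) has no edge into A2. Fixed point.
Max's winning region = {D, E, F, G}.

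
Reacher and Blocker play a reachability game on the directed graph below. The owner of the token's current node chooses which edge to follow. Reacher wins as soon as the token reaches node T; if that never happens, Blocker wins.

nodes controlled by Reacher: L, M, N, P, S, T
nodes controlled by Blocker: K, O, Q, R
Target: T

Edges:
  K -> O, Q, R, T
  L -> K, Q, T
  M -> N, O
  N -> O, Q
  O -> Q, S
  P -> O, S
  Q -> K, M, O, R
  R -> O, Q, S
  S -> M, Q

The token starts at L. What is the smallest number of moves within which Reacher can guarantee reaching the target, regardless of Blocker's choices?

A0 = {T}
A1: add {L} — L (Reacher) has L→T.
A2 = A1; e.g. K (Blocker) can still go to O. Fixed point.
L enters the attractor at level 1, so Reacher can force the target in 1 move from there.

1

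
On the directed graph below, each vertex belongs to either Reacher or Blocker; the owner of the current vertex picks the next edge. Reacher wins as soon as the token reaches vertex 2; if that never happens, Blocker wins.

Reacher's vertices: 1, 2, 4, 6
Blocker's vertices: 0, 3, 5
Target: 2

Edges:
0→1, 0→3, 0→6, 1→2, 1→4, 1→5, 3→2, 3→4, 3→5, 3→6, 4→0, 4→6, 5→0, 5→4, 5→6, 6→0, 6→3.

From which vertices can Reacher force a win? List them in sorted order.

1, 2

A0 = {2}
A1: add {1} — 1 (Reacher) has 1→2.
A2 = A1; e.g. 0 (Blocker) can still go to 3. Fixed point.
Reacher's winning region = {1, 2}.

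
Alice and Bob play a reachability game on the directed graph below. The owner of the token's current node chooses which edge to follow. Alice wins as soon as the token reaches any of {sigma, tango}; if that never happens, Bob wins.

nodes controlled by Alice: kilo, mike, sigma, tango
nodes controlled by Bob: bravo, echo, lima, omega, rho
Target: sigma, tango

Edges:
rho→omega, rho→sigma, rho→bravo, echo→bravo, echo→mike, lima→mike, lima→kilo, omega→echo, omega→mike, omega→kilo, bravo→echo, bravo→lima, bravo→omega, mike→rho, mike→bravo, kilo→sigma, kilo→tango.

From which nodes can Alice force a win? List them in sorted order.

kilo, sigma, tango

A0 = {sigma, tango}
A1: add {kilo} — kilo (Alice) has kilo→sigma.
A2 = A1; e.g. rho (Bob) can still go to omega. Fixed point.
Alice's winning region = {kilo, sigma, tango}.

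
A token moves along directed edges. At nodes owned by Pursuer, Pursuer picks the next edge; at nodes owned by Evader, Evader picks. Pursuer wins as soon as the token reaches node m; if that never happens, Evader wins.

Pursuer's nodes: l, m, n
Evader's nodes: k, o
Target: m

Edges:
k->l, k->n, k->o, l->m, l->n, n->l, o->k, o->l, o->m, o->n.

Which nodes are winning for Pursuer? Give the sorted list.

l, m, n

A0 = {m}
A1: add {l} — l (Pursuer) has l→m.
A2: add {n} — n (Pursuer) has n→l.
A3 = A2; e.g. k (Evader) can still go to o. Fixed point.
Pursuer's winning region = {l, m, n}.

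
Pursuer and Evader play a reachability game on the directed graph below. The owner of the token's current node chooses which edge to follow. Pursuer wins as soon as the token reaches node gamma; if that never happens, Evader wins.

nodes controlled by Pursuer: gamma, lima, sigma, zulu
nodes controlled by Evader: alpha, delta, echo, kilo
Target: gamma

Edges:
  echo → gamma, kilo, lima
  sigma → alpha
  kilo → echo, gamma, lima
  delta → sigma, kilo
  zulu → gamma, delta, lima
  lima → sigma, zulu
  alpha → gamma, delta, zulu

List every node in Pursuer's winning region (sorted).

A0 = {gamma}
A1: add {zulu} — zulu (Pursuer) has zulu→gamma.
A2: add {lima} — lima (Pursuer) has lima→zulu.
A3 = A2; e.g. echo (Evader) can still go to kilo. Fixed point.
Pursuer's winning region = {gamma, lima, zulu}.

gamma, lima, zulu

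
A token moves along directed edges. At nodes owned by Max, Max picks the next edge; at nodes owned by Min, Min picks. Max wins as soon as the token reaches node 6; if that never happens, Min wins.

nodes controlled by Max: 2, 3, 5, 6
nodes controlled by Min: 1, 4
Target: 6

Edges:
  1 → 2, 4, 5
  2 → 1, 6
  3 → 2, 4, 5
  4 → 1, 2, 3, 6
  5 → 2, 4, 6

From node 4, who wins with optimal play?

A0 = {6}
A1: add {2, 5} — 2 (Max) has 2→6; 5 (Max) has 5→6.
A2: add {3} — 3 (Max) has 3→2.
A3 = A2; e.g. 1 (Min) can still go to 4. Fixed point.
4 never enters the attractor, so Min can avoid the target forever.

Min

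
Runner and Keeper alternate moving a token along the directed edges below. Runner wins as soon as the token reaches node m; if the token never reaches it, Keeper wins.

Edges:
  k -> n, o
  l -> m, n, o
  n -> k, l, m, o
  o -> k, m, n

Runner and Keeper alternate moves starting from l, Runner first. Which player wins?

Runner

Track states (vertex, player-to-move).
A0 = {(m,Runner), (m,Keeper)}
A1: add {(l,Runner), (n,Runner), (o,Runner)}.
(l,Runner) ∈ A1 ⇒ Runner forces the target.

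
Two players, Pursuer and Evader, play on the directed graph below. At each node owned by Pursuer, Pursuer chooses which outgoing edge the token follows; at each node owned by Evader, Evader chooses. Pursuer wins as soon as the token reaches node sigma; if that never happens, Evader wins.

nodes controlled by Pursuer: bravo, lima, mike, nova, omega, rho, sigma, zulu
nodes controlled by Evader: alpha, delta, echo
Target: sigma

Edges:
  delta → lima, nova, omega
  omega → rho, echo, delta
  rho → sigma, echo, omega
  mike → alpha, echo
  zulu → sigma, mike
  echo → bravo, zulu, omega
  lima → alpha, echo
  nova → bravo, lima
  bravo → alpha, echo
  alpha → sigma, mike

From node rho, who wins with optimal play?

Pursuer

A0 = {sigma}
A1: add {rho, zulu} — zulu (Pursuer) has zulu→sigma; rho (Pursuer) has rho→sigma.
rho ∈ A1, so Pursuer can force the target.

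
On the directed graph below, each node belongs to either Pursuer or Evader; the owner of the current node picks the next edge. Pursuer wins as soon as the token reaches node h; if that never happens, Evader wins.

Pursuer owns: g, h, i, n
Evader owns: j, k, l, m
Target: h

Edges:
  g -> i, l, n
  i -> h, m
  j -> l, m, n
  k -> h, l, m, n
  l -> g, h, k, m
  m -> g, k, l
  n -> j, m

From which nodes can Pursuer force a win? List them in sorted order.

A0 = {h}
A1: add {i} — i (Pursuer) has i→h.
A2: add {g} — g (Pursuer) has g→i.
A3 = A2; e.g. j (Evader) can still go to l. Fixed point.
Pursuer's winning region = {g, h, i}.

g, h, i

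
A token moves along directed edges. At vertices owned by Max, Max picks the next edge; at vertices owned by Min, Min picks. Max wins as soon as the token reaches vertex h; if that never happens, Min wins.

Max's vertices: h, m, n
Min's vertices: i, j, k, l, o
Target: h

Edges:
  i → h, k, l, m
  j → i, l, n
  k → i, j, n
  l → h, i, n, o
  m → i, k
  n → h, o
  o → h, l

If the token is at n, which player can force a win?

Max

A0 = {h}
A1: add {n} — n (Max) has n→h.
A2 = A1; e.g. i (Min) can still go to k. Fixed point.
n ∈ A1, so Max can force the target.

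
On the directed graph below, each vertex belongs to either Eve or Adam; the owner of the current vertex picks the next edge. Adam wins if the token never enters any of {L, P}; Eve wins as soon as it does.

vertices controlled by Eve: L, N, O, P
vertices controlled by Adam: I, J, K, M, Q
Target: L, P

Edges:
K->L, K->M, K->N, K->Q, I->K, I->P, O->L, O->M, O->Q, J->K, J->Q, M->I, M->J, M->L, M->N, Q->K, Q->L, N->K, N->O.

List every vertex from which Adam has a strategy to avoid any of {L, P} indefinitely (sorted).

A0 = {L, P}
A1: add {O} — O (Eve) has O→L.
A2: add {N} — N (Eve) has N→O.
A3 = A2; e.g. I (Adam) can still go to K. Fixed point.
Eve's attractor = {L, N, O, P}; Adam avoids the target exactly from the complement.

I, J, K, M, Q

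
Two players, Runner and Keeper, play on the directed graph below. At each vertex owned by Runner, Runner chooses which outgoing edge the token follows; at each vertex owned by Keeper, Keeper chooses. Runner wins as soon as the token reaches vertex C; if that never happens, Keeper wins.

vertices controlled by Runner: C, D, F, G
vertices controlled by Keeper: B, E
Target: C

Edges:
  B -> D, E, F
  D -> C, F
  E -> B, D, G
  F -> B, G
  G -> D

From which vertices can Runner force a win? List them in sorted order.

A0 = {C}
A1: add {D} — D (Runner) has D→C.
A2: add {G} — G (Runner) has G→D.
A3: add {F} — F (Runner) has F→G.
A4 = A3; e.g. B (Keeper) can still go to E. Fixed point.
Runner's winning region = {C, D, F, G}.

C, D, F, G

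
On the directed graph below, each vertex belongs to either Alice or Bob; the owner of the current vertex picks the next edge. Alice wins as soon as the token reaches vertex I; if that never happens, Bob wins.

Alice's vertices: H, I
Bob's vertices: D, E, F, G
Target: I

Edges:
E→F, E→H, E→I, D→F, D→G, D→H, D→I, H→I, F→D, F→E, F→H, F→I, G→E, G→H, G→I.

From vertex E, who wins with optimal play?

A0 = {I}
A1: add {H} — H (Alice) has H→I.
A2 = A1; e.g. D (Bob) can still go to F. Fixed point.
E never enters the attractor, so Bob can avoid the target forever.

Bob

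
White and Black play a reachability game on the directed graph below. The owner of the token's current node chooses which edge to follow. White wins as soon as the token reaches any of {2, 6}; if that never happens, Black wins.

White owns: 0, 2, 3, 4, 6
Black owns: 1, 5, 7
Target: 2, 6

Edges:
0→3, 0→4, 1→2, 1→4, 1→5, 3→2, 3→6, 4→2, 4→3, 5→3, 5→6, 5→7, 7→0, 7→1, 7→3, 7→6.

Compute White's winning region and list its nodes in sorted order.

A0 = {2, 6}
A1: add {3, 4} — 3 (White) has 3→2; 4 (White) has 4→2.
A2: add {0} — 0 (White) has 0→3.
A3 = A2; e.g. 1 (Black) can still go to 5. Fixed point.
White's winning region = {0, 2, 3, 4, 6}.

0, 2, 3, 4, 6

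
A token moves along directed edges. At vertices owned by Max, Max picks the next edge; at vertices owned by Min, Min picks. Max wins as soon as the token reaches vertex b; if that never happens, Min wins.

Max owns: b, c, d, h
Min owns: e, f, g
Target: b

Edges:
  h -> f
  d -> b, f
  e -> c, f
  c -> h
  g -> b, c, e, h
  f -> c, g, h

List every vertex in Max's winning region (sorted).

A0 = {b}
A1: add {d} — d (Max) has d→b.
A2 = A1; e.g. c (Max) has no edge into A1. Fixed point.
Max's winning region = {b, d}.

b, d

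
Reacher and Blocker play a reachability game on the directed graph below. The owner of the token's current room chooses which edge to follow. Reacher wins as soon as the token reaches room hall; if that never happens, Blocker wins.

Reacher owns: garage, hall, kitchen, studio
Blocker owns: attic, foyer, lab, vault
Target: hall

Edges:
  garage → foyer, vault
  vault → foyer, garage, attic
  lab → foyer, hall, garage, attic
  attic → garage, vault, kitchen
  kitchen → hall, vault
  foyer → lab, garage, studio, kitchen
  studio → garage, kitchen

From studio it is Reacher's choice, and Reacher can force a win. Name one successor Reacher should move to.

kitchen

A0 = {hall}
A1: add {kitchen} — kitchen (Reacher) has kitchen→hall.
A2: add {studio} — studio (Reacher) has studio→kitchen.
A3 = A2; e.g. foyer (Blocker) can still go to lab. Fixed point.
From studio, successor kitchen is in the attractor (rank 1); the other successor garage is not.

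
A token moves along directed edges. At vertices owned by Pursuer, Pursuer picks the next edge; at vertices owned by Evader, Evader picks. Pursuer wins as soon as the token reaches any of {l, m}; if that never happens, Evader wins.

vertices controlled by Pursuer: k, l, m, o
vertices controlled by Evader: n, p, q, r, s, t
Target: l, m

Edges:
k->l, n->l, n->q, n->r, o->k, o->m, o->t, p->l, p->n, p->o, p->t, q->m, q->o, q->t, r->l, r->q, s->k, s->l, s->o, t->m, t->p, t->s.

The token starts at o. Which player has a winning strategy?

Pursuer

A0 = {l, m}
A1: add {k, o} — k (Pursuer) has k→l; o (Pursuer) has o→m.
o ∈ A1, so Pursuer can force the target.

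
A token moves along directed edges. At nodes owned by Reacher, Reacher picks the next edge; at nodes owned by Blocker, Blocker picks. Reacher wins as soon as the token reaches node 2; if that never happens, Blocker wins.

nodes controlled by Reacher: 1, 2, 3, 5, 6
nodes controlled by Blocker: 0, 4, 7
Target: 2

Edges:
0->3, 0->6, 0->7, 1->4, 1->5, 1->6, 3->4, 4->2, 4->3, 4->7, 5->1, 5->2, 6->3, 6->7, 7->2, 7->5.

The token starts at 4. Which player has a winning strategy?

A0 = {2}
A1: add {5} — 5 (Reacher) has 5→2.
A2: add {1, 7} — 1 (Reacher) has 1→5; 7 (Blocker): all of {2, 5} already in.
A3: add {6} — 6 (Reacher) has 6→7.
A4 = A3; e.g. 0 (Blocker) can still go to 3. Fixed point.
4 never enters the attractor, so Blocker can avoid the target forever.

Blocker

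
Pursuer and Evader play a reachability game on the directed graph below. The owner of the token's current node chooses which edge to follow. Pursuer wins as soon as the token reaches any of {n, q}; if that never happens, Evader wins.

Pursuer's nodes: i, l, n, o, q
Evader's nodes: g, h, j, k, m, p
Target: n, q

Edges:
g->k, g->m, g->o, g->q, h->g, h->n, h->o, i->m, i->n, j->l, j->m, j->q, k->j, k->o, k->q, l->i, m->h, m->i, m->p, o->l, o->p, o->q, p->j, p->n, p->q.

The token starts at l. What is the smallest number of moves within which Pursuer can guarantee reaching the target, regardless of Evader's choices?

2

A0 = {n, q}
A1: add {i, o} — i (Pursuer) has i→n; o (Pursuer) has o→q.
A2: add {l} — l (Pursuer) has l→i.
A3 = A2; e.g. g (Evader) can still go to k. Fixed point.
l enters the attractor at level 2, so Pursuer can force the target in 2 moves from there.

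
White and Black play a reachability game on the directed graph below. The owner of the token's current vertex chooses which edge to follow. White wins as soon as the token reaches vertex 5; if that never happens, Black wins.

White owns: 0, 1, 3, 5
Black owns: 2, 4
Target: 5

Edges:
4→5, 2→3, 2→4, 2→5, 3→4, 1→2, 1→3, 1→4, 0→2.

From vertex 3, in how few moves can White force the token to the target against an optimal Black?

2

A0 = {5}
A1: add {4} — 4 (Black): all of {5} already in.
A2: add {1, 3} — 1 (White) has 1→4; 3 (White) has 3→4.
3 enters the attractor at level 2, so White can force the target in 2 moves from there.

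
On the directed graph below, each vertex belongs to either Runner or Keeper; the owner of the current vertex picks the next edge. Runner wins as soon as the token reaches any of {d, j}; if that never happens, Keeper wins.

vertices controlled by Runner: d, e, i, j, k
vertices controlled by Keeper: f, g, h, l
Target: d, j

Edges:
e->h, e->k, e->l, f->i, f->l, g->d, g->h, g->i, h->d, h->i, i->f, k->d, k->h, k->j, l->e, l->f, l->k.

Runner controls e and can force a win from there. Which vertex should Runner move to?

A0 = {d, j}
A1: add {k} — k (Runner) has k→d.
A2: add {e} — e (Runner) has e→k.
A3 = A2; e.g. f (Keeper) can still go to i. Fixed point.
From e, successor k is in the attractor (rank 1); the other successors h, l are not.

k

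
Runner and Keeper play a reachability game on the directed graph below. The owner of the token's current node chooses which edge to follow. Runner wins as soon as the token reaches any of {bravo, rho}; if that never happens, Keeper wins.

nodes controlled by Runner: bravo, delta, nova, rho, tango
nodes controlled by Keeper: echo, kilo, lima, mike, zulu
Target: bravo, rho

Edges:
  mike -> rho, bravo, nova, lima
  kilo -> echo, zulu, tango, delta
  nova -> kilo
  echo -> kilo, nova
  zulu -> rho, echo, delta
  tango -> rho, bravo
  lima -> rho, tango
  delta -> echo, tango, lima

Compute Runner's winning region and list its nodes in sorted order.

bravo, delta, lima, rho, tango

A0 = {bravo, rho}
A1: add {tango} — tango (Runner) has tango→rho.
A2: add {delta, lima} — lima (Keeper): all of {rho, tango} already in; delta (Runner) has delta→tango.
A3 = A2; e.g. mike (Keeper) can still go to nova. Fixed point.
Runner's winning region = {bravo, delta, lima, rho, tango}.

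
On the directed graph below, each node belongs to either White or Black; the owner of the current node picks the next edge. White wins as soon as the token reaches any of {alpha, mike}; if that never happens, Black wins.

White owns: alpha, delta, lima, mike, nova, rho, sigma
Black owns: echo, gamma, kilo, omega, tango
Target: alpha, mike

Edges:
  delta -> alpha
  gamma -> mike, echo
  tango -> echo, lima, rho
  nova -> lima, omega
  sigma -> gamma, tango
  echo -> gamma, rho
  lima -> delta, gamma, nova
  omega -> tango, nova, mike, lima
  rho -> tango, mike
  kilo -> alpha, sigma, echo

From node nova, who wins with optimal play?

A0 = {alpha, mike}
A1: add {delta, rho} — delta (White) has delta→alpha; rho (White) has rho→mike.
A2: add {lima} — lima (White) has lima→delta.
A3: add {nova} — nova (White) has nova→lima.
A4 = A3; e.g. gamma (Black) can still go to echo. Fixed point.
nova ∈ A3, so White can force the target.

White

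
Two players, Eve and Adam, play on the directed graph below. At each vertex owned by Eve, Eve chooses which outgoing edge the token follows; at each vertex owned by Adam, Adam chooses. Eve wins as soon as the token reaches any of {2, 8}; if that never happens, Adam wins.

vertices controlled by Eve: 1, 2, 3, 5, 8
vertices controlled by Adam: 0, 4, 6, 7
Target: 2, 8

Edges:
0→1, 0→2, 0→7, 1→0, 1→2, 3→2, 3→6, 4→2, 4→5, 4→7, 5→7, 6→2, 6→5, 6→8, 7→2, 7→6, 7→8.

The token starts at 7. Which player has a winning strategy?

Adam

A0 = {2, 8}
A1: add {1, 3} — 1 (Eve) has 1→2; 3 (Eve) has 3→2.
A2 = A1; e.g. 0 (Adam) can still go to 7. Fixed point.
7 never enters the attractor, so Adam can avoid the target forever.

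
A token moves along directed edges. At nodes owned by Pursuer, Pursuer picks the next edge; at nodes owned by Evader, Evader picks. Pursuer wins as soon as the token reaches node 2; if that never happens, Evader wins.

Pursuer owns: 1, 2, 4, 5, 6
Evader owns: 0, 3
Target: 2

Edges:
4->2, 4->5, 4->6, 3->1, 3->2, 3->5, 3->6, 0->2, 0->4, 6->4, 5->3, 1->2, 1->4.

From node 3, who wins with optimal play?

Evader

A0 = {2}
A1: add {1, 4} — 1 (Pursuer) has 1→2; 4 (Pursuer) has 4→2.
A2: add {0, 6} — 0 (Evader): all of {2, 4} already in; 6 (Pursuer) has 6→4.
A3 = A2; e.g. 3 (Evader) can still go to 5. Fixed point.
3 never enters the attractor, so Evader can avoid the target forever.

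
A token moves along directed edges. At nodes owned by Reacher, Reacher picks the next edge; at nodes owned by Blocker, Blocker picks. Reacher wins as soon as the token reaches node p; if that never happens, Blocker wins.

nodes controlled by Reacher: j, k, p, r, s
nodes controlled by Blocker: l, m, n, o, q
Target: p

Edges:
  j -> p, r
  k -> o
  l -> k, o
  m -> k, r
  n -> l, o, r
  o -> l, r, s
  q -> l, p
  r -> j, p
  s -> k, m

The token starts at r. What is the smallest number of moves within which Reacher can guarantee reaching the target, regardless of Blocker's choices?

1

A0 = {p}
A1: add {j, r} — j (Reacher) has j→p; r (Reacher) has r→p.
A2 = A1; e.g. k (Reacher) has no edge into A1. Fixed point.
r enters the attractor at level 1, so Reacher can force the target in 1 move from there.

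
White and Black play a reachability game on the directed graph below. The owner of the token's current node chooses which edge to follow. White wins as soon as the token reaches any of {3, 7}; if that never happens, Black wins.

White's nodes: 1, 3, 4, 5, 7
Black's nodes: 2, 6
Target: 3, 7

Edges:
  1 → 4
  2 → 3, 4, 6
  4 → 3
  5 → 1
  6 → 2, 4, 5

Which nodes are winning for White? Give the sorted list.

1, 3, 4, 5, 7

A0 = {3, 7}
A1: add {4} — 4 (White) has 4→3.
A2: add {1} — 1 (White) has 1→4.
A3: add {5} — 5 (White) has 5→1.
A4 = A3; e.g. 2 (Black) can still go to 6. Fixed point.
White's winning region = {1, 3, 4, 5, 7}.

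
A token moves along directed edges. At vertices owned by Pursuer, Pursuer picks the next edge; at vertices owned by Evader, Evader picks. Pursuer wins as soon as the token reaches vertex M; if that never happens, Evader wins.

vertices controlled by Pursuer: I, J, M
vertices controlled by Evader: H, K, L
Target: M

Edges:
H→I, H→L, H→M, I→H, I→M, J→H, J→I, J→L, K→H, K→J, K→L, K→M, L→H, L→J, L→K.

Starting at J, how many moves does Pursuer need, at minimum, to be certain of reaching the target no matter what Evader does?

A0 = {M}
A1: add {I} — I (Pursuer) has I→M.
A2: add {J} — J (Pursuer) has J→I.
A3 = A2; e.g. H (Evader) can still go to L. Fixed point.
J enters the attractor at level 2, so Pursuer can force the target in 2 moves from there.

2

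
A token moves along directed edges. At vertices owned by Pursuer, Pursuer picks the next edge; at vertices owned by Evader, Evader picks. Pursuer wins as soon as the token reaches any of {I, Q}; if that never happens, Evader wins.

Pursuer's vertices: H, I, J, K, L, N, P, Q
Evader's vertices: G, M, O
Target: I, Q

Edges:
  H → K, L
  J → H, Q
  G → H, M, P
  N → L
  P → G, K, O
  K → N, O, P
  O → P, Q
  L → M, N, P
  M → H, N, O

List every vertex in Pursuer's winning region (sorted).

I, J, Q

A0 = {I, Q}
A1: add {J} — J (Pursuer) has J→Q.
A2 = A1; e.g. G (Evader) can still go to H. Fixed point.
Pursuer's winning region = {I, J, Q}.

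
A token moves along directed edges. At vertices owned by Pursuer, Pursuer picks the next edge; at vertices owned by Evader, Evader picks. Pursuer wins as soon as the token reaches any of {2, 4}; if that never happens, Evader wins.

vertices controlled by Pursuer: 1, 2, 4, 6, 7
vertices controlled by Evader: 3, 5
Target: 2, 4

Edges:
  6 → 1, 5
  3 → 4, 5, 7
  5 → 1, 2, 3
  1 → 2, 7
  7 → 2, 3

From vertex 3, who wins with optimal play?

A0 = {2, 4}
A1: add {1, 7} — 1 (Pursuer) has 1→2; 7 (Pursuer) has 7→2.
A2: add {6} — 6 (Pursuer) has 6→1.
A3 = A2; e.g. 3 (Evader) can still go to 5. Fixed point.
3 never enters the attractor, so Evader can avoid the target forever.

Evader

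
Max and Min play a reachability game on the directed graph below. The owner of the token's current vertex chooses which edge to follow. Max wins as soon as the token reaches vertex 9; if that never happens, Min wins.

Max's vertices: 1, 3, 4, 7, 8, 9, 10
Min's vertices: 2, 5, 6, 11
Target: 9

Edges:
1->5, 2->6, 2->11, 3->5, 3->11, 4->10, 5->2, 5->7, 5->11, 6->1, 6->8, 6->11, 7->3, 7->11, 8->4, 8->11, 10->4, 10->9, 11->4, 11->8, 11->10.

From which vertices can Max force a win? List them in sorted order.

A0 = {9}
A1: add {10} — 10 (Max) has 10→9.
A2: add {4} — 4 (Max) has 4→10.
A3: add {8} — 8 (Max) has 8→4.
A4: add {11} — 11 (Min): all of {4, 8, 10} already in.
A5: add {3, 7} — 3 (Max) has 3→11; 7 (Max) has 7→11.
A6 = A5; e.g. 1 (Max) has no edge into A5. Fixed point.
Max's winning region = {3, 4, 7, 8, 9, 10, 11}.

3, 4, 7, 8, 9, 10, 11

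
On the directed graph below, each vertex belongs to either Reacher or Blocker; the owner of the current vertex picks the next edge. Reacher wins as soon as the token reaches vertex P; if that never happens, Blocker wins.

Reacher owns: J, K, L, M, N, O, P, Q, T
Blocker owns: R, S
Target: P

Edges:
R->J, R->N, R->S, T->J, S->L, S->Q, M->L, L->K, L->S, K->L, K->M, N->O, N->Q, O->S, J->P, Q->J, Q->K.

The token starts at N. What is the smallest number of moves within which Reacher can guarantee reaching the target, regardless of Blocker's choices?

A0 = {P}
A1: add {J} — J (Reacher) has J→P.
A2: add {Q, T} — Q (Reacher) has Q→J; T (Reacher) has T→J.
A3: add {N} — N (Reacher) has N→Q.
A4 = A3; e.g. K (Reacher) has no edge into A3. Fixed point.
N enters the attractor at level 3, so Reacher can force the target in 3 moves from there.

3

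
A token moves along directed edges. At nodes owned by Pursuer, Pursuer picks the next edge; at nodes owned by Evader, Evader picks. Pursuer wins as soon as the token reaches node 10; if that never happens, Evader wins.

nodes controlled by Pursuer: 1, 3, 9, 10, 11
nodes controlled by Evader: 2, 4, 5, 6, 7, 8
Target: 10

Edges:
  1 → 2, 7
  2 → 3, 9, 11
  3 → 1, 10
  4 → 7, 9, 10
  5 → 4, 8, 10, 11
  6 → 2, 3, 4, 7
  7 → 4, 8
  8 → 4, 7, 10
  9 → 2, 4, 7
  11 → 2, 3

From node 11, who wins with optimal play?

A0 = {10}
A1: add {3} — 3 (Pursuer) has 3→10.
A2: add {11} — 11 (Pursuer) has 11→3.
A3 = A2; e.g. 1 (Pursuer) has no edge into A2. Fixed point.
11 ∈ A2, so Pursuer can force the target.

Pursuer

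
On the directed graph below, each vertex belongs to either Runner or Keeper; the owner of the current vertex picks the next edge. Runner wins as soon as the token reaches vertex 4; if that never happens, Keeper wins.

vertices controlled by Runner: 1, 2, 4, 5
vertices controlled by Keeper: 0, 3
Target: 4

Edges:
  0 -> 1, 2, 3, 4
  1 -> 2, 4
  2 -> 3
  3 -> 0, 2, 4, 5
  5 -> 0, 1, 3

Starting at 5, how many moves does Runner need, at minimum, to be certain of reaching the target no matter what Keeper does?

2

A0 = {4}
A1: add {1} — 1 (Runner) has 1→4.
A2: add {5} — 5 (Runner) has 5→1.
A3 = A2; e.g. 0 (Keeper) can still go to 2. Fixed point.
5 enters the attractor at level 2, so Runner can force the target in 2 moves from there.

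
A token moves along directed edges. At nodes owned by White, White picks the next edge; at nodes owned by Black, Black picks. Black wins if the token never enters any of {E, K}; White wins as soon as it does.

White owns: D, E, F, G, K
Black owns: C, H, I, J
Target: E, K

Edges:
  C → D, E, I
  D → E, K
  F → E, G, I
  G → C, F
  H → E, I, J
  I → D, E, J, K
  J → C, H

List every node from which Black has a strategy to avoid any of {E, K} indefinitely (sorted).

A0 = {E, K}
A1: add {D, F} — D (White) has D→E; F (White) has F→E.
A2: add {G} — G (White) has G→F.
A3 = A2; e.g. C (Black) can still go to I. Fixed point.
White's attractor = {D, E, F, G, K}; Black avoids the target exactly from the complement.

C, H, I, J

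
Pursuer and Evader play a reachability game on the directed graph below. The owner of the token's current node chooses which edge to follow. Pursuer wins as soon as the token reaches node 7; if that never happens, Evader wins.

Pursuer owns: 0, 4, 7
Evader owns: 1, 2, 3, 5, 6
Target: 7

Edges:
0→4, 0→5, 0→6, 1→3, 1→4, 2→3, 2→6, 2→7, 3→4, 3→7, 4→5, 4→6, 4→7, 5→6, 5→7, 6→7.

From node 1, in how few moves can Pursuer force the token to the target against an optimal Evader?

A0 = {7}
A1: add {4, 6} — 4 (Pursuer) has 4→7; 6 (Evader): all of {7} already in.
A2: add {0, 3, 5} — 0 (Pursuer) has 0→4; 3 (Evader): all of {4, 7} already in; 5 (Evader): all of {6, 7} already in.
A3: add {1, 2} — 1 (Evader): all of {3, 4} already in; 2 (Evader): all of {3, 6, 7} already in.
A3 = all vertices. Fixed point.
1 enters the attractor at level 3, so Pursuer can force the target in 3 moves from there.

3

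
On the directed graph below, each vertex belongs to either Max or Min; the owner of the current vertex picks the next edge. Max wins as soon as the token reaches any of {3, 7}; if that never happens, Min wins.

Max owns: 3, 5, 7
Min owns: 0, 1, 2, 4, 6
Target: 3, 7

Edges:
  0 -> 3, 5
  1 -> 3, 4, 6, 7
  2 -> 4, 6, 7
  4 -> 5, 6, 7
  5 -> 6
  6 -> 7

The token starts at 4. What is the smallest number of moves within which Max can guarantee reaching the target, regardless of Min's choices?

3

A0 = {3, 7}
A1: add {6} — 6 (Min): all of {7} already in.
A2: add {5} — 5 (Max) has 5→6.
A3: add {0, 4} — 0 (Min): all of {3, 5} already in; 4 (Min): all of {5, 6, 7} already in.
4 enters the attractor at level 3, so Max can force the target in 3 moves from there.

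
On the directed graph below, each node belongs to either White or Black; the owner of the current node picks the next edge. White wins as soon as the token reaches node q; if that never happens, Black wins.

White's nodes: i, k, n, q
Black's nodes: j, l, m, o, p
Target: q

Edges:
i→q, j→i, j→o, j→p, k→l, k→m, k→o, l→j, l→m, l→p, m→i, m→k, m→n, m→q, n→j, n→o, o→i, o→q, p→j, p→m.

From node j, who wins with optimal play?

Black

A0 = {q}
A1: add {i} — i (White) has i→q.
A2: add {o} — o (Black): all of {i, q} already in.
A3: add {k, n} — k (White) has k→o; n (White) has n→o.
A4: add {m} — m (Black): all of {i, k, n, q} already in.
A5 = A4; e.g. j (Black) can still go to p. Fixed point.
j never enters the attractor, so Black can avoid the target forever.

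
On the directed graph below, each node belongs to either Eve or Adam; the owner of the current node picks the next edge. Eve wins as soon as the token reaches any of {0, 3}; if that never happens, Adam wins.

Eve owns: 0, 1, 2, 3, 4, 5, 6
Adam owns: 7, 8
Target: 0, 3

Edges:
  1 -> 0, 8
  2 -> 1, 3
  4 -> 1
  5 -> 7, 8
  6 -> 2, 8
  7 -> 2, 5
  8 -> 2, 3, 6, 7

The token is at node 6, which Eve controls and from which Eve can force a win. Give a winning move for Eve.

A0 = {0, 3}
A1: add {1, 2} — 1 (Eve) has 1→0; 2 (Eve) has 2→3.
A2: add {4, 6} — 4 (Eve) has 4→1; 6 (Eve) has 6→2.
A3 = A2; e.g. 5 (Eve) has no edge into A2. Fixed point.
From 6, successor 2 is in the attractor (rank 1); the other successor 8 is not.

2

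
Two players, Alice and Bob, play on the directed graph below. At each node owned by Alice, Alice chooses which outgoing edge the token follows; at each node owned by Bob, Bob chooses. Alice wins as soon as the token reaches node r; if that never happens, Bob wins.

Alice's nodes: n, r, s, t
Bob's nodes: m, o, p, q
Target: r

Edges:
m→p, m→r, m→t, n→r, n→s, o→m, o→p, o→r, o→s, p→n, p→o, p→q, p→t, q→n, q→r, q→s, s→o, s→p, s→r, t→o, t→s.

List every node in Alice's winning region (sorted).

A0 = {r}
A1: add {n, s} — n (Alice) has n→r; s (Alice) has s→r.
A2: add {q, t} — q (Bob): all of {n, r, s} already in; t (Alice) has t→s.
A3 = A2; e.g. m (Bob) can still go to p. Fixed point.
Alice's winning region = {n, q, r, s, t}.

n, q, r, s, t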